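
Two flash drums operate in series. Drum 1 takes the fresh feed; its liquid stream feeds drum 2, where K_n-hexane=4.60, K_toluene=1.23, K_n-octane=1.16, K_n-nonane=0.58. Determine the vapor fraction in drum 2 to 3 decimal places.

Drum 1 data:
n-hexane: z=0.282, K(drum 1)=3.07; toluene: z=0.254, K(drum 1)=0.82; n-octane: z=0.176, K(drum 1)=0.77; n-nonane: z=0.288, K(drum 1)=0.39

V/F (drum 2) = 0.757

Drum 1:
Material balance + equilibrium reduce to Σ zᵢ(Kᵢ−1)/(1+ψ₁(Kᵢ−1)) = 0.
Feasibility: ΣzᵢKᵢ = 1.322, Σzᵢ/Kᵢ = 1.369 — both > 1, two phases present.
Newton iteration, ψ₁⁰ = 0.44:
  ψ₁ = 0.440: g = -0.0293, g' = -0.552 → ψ₁ = 0.387
  ψ₁ = 0.387: g = 0.0006, g' = -0.577 → ψ₁ = 0.388
Converged at ψ₁ = 0.388.
Drum-1 compositions:
  n-hexane: x = 0.156, y = 0.480
  toluene: x = 0.273, y = 0.224
  n-octane: x = 0.193, y = 0.149
  n-nonane: x = 0.377, y = 0.147
Drum-2 feed = drum-1 liquid: z₂ = (0.1564, 0.2731, 0.1932, 0.3773).
Drum 2:
Rachford–Rice: g(ψ₂) = Σ zᵢ(Kᵢ−1)/(1+ψ₂(Kᵢ−1)) = 0.
Feasibility: ΣzᵢKᵢ = 1.498, Σzᵢ/Kᵢ = 1.073 — both > 1, two phases present.
Newton iteration, ψ₂⁰ = 0.58:
  ψ₂ = 0.580: g = 0.0565, g' = -0.344 → ψ₂ = 0.744
  ψ₂ = 0.744: g = 0.0038, g' = -0.305 → ψ₂ = 0.757
Converged at ψ₂ = 0.757.
  n-hexane: x = 0.042, y = 0.193
  toluene: x = 0.233, y = 0.286
  n-octane: x = 0.172, y = 0.200
  n-nonane: x = 0.553, y = 0.321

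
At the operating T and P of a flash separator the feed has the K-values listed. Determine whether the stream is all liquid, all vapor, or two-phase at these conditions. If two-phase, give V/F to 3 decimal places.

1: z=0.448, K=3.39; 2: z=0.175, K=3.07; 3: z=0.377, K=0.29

two-phase, V/F = 0.713

ΣzᵢKᵢ = 2.165; Σzᵢ/Kᵢ = 1.489.
Both exceed 1, so a two-phase solution exists.
Newton iteration, ψ⁰ = 0.53:
  ψ = 0.530: g = 0.2159, g' = -1.157 → ψ = 0.717
  ψ = 0.717: g = -0.0044, g' = -1.257 → ψ = 0.713
Converged at ψ = 0.713.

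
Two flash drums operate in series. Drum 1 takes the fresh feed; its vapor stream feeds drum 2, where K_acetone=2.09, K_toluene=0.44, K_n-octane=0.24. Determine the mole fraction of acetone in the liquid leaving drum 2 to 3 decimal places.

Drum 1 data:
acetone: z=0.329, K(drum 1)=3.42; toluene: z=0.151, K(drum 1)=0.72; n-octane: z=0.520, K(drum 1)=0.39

x_acetone (drum 2) = 0.392

Drum 1:
Rachford–Rice: g(ψ₁) = Σ zᵢ(Kᵢ−1)/(1+ψ₁(Kᵢ−1)) = 0.
Feasibility: ΣzᵢKᵢ = 1.437, Σzᵢ/Kᵢ = 1.639 — both > 1, two phases present.
Iterate (Newton) starting at ψ₁ = 0.33:
  ψ₁ = 0.330: g = -0.0011, g' = -0.913 → ψ₁ = 0.329
Converged at ψ₁ = 0.329.
Drum-1 compositions:
  acetone: x = 0.183, y = 0.627
  toluene: x = 0.166, y = 0.120
  n-octane: x = 0.650, y = 0.254
Drum-2 feed = drum-1 vapor: z₂ = (0.6266, 0.1197, 0.2537).
Drum 2:
Newton iteration, ψ₂⁰ = 0.5:
  ψ₂ = 0.500: g = 0.0379, g' = -0.765 → ψ₂ = 0.550
  ψ₂ = 0.550: g = -0.0008, g' = -0.802 → ψ₂ = 0.549
Converged at ψ₂ = 0.549.
  acetone: x = 0.392, y = 0.820
  toluene: x = 0.173, y = 0.076
  n-octane: x = 0.435, y = 0.104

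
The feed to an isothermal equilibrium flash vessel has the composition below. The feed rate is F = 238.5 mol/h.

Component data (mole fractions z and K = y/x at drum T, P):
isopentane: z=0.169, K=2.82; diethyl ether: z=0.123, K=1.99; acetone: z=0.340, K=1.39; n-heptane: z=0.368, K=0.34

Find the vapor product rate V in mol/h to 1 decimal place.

V = 115.6 mol/h

Rachford–Rice: g(ψ) = Σ zᵢ(Kᵢ−1)/(1+ψ(Kᵢ−1)) = 0.
g(0) = ΣzᵢKᵢ − 1 = 0.319 and g(1) = 1 − Σzᵢ/Kᵢ = -0.449, so a root lies in (0, 1).
Newton iteration, ψ⁰ = 0.31:
  ψ = 0.310: g = 0.1028, g' = -0.594 → ψ = 0.483
  ψ = 0.483: g = 0.0011, g' = -0.596 → ψ = 0.485
Converged at ψ = 0.485.
Then V = ψ·F = 0.4849·238.5 = 115.6 mol/h and L = F − V = 122.9 mol/h.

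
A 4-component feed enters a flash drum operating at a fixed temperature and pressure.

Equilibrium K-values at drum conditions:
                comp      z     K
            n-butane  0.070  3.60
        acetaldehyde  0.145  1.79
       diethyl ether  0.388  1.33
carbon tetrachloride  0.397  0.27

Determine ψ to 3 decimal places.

ψ = 0.199

Let ψ = V/F and solve Σ zᵢ(Kᵢ−1)/(1+ψ(Kᵢ−1)) = 0.
Check two-phase: ΣzᵢKᵢ = 1.135 > 1 and Σzᵢ/Kᵢ = 1.863 > 1, so g(0) = 0.135 > 0 and g(1) = -0.863 < 0.
Newton–Raphson from ψ = 0.5:
  ψ = 0.500: g = -0.1852, g' = -0.692 → ψ = 0.232
  ψ = 0.232: g = -0.0198, g' = -0.592 → ψ = 0.199
Converged at ψ = 0.199.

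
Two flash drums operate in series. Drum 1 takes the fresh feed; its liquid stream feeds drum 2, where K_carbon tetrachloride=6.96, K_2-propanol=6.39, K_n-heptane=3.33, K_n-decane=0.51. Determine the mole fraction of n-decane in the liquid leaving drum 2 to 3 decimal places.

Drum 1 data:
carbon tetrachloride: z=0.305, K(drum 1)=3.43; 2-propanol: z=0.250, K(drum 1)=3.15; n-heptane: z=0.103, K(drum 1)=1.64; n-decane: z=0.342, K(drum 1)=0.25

Drum 1:
Rachford–Rice: g(ψ₁) = Σ zᵢ(Kᵢ−1)/(1+ψ₁(Kᵢ−1)) = 0.
Feasibility: ΣzᵢKᵢ = 2.088, Σzᵢ/Kᵢ = 1.599 — both > 1, two phases present.
Newton iteration, ψ₁⁰ = 0.53:
  ψ₁ = 0.530: g = 0.1987, g' = -1.150 → ψ₁ = 0.703
  ψ₁ = 0.703: g = -0.0091, g' = -1.309 → ψ₁ = 0.696
Converged at ψ₁ = 0.696.
Drum-1 compositions:
  carbon tetrachloride: x = 0.113, y = 0.389
  2-propanol: x = 0.100, y = 0.316
  n-heptane: x = 0.071, y = 0.117
  n-decane: x = 0.715, y = 0.179
Drum-2 feed = drum-1 liquid: z₂ = (0.1134, 0.1002, 0.0713, 0.7152).
Drum 2:
Material balance + equilibrium reduce to Σ zᵢ(Kᵢ−1)/(1+ψ₂(Kᵢ−1)) = 0.
Check two-phase: ΣzᵢKᵢ = 2.031 > 1 and Σzᵢ/Kᵢ = 1.456 > 1, so g(0) = 1.031 > 0 and g(1) = -0.456 < 0.
Newton–Raphson from ψ₂ = 0.5:
  ψ₂ = 0.500: g = -0.0716, g' = -0.851 → ψ₂ = 0.416
  ψ₂ = 0.416: g = 0.0050, g' = -0.980 → ψ₂ = 0.421
Converged at ψ₂ = 0.421.
  carbon tetrachloride: x = 0.032, y = 0.225
  2-propanol: x = 0.031, y = 0.196
  n-heptane: x = 0.036, y = 0.120
  n-decane: x = 0.901, y = 0.460

x_n-decane (drum 2) = 0.901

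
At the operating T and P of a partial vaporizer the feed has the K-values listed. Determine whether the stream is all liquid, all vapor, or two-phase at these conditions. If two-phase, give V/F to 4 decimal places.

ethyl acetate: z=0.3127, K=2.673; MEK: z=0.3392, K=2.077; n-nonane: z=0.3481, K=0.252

ΣzᵢKᵢ = 1.6281; Σzᵢ/Kᵢ = 1.6616.
Both exceed 1, so a two-phase solution exists.
Let ψ = V/F and solve Σ zᵢ(Kᵢ−1)/(1+ψ(Kᵢ−1)) = 0.
Newton–Raphson from ψ = 0.46:
  ψ = 0.4600: g = 0.14296, g' = -0.9081 → ψ = 0.6174
  ψ = 0.6174: g = -0.00707, g' = -1.0262 → ψ = 0.6105
Converged at ψ = 0.6105.

two-phase, V/F = 0.6105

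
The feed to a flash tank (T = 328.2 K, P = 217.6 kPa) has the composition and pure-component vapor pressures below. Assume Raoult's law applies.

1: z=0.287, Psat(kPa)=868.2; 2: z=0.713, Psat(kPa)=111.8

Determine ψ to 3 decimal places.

ψ = 0.352

Raoult's law: Kᵢ = Pᵢˢᵃᵗ/P = Pᵢˢᵃᵗ/217.6.
  K_1 = 868.2/217.6 = 3.98989, K_2 = 111.8/217.6 = 0.51379
Rachford–Rice: g(ψ) = Σ zᵢ(Kᵢ−1)/(1+ψ(Kᵢ−1)) = 0.
g(0) = ΣzᵢKᵢ − 1 = 0.511 and g(1) = 1 − Σzᵢ/Kᵢ = -0.460, so a root lies in (0, 1).
Binary case is linear: z₁(K₁−1)(1+ψ(K₂−1)) + z₂(K₂−1)(1+ψ(K₁−1)) = 0
⇒ ψ = [z₁(K₁−1)+z₂(K₂−1)] / [−(K₁−1)(K₂−1)] = 0.5114/1.4537 = 0.352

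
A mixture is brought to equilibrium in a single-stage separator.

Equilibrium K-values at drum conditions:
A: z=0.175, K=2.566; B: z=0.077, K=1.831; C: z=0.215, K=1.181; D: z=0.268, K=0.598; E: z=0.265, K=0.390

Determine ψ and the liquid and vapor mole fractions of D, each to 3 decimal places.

ψ = 0.200, x_D = 0.291, y_D = 0.174

Rachford–Rice: g(ψ) = Σ zᵢ(Kᵢ−1)/(1+ψ(Kᵢ−1)) = 0.
Check two-phase: ΣzᵢKᵢ = 1.108 > 1 and Σzᵢ/Kᵢ = 1.420 > 1, so g(0) = 0.108 > 0 and g(1) = -0.420 < 0.
Iterate (Newton) starting at ψ = 0.38:
  ψ = 0.380: g = -0.0807, g' = -0.433 → ψ = 0.194
  ψ = 0.194: g = 0.0029, g' = -0.476 → ψ = 0.200
Converged at ψ = 0.200.
Compositions from xᵢ = zᵢ/(1+ψ(Kᵢ−1)), yᵢ = Kᵢxᵢ:
  A: x = 0.133, y = 0.342
  B: x = 0.066, y = 0.121
  C: x = 0.208, y = 0.245
  D: x = 0.291, y = 0.174
  E: x = 0.302, y = 0.118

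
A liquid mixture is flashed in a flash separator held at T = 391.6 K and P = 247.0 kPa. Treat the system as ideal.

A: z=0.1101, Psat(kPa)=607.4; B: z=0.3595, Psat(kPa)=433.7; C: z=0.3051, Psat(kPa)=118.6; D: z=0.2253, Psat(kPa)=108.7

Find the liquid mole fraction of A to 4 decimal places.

Raoult's law: Kᵢ = Pᵢˢᵃᵗ/P = Pᵢˢᵃᵗ/247.0.
  K_A = 607.4/247.0 = 2.459109, K_B = 433.7/247.0 = 1.755870, K_C = 118.6/247.0 = 0.480162, K_D = 108.7/247.0 = 0.440081
Rachford–Rice: g(ψ) = Σ zᵢ(Kᵢ−1)/(1+ψ(Kᵢ−1)) = 0.
Feasibility: ΣzᵢKᵢ = 1.1476, Σzᵢ/Kᵢ = 1.3969 — both > 1, two phases present.
Newton iteration, ψ⁰ = 0.5:
  ψ = 0.5000: g = -0.09941, g' = -0.4733 → ψ = 0.2900
  ψ = 0.2900: g = -0.00158, g' = -0.4689 → ψ = 0.2866
Converged at ψ = 0.2866.
Compositions from xᵢ = zᵢ/(1+ψ(Kᵢ−1)), yᵢ = Kᵢxᵢ:
  A: x = 0.0776, y = 0.1909
  B: x = 0.2955, y = 0.5188
  C: x = 0.3585, y = 0.1721
  D: x = 0.2684, y = 0.1181

x_A = 0.0776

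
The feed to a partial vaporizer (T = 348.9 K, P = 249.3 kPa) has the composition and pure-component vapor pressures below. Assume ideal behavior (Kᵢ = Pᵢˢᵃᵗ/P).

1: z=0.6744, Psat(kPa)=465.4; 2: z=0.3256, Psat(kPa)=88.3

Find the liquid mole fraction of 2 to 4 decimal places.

Raoult's law: Kᵢ = Pᵢˢᵃᵗ/P = Pᵢˢᵃᵗ/249.3.
  K_1 = 465.4/249.3 = 1.866827, K_2 = 88.3/249.3 = 0.354192
Binary case is linear: z₁(K₁−1)(1+β(K₂−1)) + z₂(K₂−1)(1+β(K₁−1)) = 0
⇒ β = [z₁(K₁−1)+z₂(K₂−1)] / [−(K₁−1)(K₂−1)] = 0.37431/0.55980 = 0.6687
Compositions from xᵢ = zᵢ/(1+β(Kᵢ−1)), yᵢ = Kᵢxᵢ:
  1: x = 0.4269, y = 0.7970
  2: x = 0.5731, y = 0.2030

x_2 = 0.5731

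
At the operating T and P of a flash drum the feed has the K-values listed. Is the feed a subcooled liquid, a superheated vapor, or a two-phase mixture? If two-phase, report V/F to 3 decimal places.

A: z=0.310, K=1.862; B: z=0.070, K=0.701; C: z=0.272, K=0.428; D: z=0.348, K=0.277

subcooled liquid

ΣzᵢKᵢ = 0.839; Σzᵢ/Kᵢ = 2.158.
Since ΣzᵢKᵢ < 1 the mixture is below its bubble point — single liquid phase.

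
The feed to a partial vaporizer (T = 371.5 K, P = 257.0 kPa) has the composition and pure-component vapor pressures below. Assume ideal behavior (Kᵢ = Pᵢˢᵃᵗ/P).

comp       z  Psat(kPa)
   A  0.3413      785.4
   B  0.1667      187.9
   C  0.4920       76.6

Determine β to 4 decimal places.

Raoult's law: Kᵢ = Pᵢˢᵃᵗ/P = Pᵢˢᵃᵗ/257.0.
  K_A = 785.4/257.0 = 3.056031, K_B = 187.9/257.0 = 0.731128, K_C = 76.6/257.0 = 0.298054
Material balance + equilibrium reduce to Σ zᵢ(Kᵢ−1)/(1+β(Kᵢ−1)) = 0.
Feasibility: ΣzᵢKᵢ = 1.3115, Σzᵢ/Kᵢ = 1.9904 — both > 1, two phases present.
Iterate (Newton) starting at β = 0.49:
  β = 0.4900: g = -0.22848, g' = -0.9373 → β = 0.2462
  β = 0.2462: g = 0.00036, g' = -1.0041 → β = 0.2466
Converged at β = 0.2466.

β = 0.2466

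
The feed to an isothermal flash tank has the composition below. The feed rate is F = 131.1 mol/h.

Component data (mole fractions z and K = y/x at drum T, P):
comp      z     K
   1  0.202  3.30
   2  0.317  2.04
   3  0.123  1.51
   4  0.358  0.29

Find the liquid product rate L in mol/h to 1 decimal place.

Material balance + equilibrium reduce to Σ zᵢ(Kᵢ−1)/(1+β(Kᵢ−1)) = 0.
Check two-phase: ΣzᵢKᵢ = 1.603 > 1 and Σzᵢ/Kᵢ = 1.533 > 1, so g(0) = 0.603 > 0 and g(1) = -0.533 < 0.
Iterate (Newton) starting at β = 0.48:
  β = 0.480: g = 0.1055, g' = -0.830 → β = 0.607
  β = 0.607: g = -0.0029, g' = -0.891 → β = 0.604
Converged at β = 0.604.
Then V = β·F = 0.6039·131.1 = 79.2 mol/h and L = F − V = 51.9 mol/h.

L = 51.9 mol/h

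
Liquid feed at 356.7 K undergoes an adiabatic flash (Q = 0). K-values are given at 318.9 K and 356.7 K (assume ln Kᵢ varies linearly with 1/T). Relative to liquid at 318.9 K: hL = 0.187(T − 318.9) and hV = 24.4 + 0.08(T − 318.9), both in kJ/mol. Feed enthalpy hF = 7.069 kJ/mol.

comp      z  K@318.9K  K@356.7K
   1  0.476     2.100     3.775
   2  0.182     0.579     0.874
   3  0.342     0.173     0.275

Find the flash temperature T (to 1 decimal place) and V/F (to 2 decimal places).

Adiabatic flash: solve Rachford–Rice at each trial T, then check hF = ψ·hV(T) + (1−ψ)·hL(T).
  T = 318.9 K: K = (2.100, 0.579, 0.173), RR gives ψ = 0.209, H_out = 5.092 kJ/mol
  T = 356.7 K: K = (3.775, 0.874, 0.275), RR gives ψ = 0.629, H_out = 19.880 kJ/mol
  T = 337.8 K: K = (2.862, 0.720, 0.221), RR gives ψ = 0.464, H_out = 13.909 kJ/mol
  T = 328.4 K: K = (2.465, 0.648, 0.196), RR gives ψ = 0.356, H_out = 10.100 kJ/mol
  T = 323.6 K: K = (2.276, 0.613, 0.184), RR gives ψ = 0.288, H_out = 7.765 kJ/mol
  T = 321.2 K: K = (2.185, 0.595, 0.179), RR gives ψ = 0.250, H_out = 6.457 kJ/mol
Linear interpolation between T = 321.2 (H_out = 6.457) and T = 323.6 (H_out = 7.765) on hF = 7.069 gives T ≈ 322.3 K, at which ψ = 0.27.

T = 322.3 K, V/F = 0.27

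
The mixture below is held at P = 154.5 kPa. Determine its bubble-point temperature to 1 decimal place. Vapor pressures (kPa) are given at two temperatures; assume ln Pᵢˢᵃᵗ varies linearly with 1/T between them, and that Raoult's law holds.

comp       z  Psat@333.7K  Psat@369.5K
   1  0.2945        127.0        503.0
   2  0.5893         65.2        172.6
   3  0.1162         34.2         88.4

T = 353.0 K

Bubble-point temperature: ΣzᵢPᵢˢᵃᵗ(T) = P. Interpolate ln Pᵢˢᵃᵗ = aᵢ + bᵢ/T.
  T = 333.7 K: ΣzᵢPᵢˢᵃᵗ = 79.80 kPa
  T = 369.5 K: ΣzᵢPᵢˢᵃᵗ = 260.12 kPa
  T = 351.6 K: ΣzᵢPᵢˢᵃᵗ = 147.72 kPa
  T = 360.6 K: ΣzᵢPᵢˢᵃᵗ = 197.49 kPa
  T = 356.1 K: ΣzᵢPᵢˢᵃᵗ = 171.06 kPa
  T = 353.9 K: ΣzᵢPᵢˢᵃᵗ = 159.28 kPa
  T = 352.8 K: ΣzᵢPᵢˢᵃᵗ = 153.66 kPa
Interpolating between 352.8 K and 353.9 K gives T ≈ 353.0 K.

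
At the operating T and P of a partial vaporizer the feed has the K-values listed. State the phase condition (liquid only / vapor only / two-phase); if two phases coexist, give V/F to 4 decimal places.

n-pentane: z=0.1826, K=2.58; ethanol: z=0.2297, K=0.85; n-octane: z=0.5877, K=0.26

liquid only

ΣzᵢKᵢ = 0.8192; Σzᵢ/Kᵢ = 2.6014.
Since ΣzᵢKᵢ < 1 the mixture is below its bubble point — single liquid phase.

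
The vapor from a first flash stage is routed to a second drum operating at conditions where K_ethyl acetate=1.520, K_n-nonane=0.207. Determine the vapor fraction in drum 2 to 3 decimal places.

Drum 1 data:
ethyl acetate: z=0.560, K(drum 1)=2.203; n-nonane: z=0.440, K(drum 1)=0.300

Drum 1:
Binary case is linear: z₁(K₁−1)(1+ψ₁(K₂−1)) + z₂(K₂−1)(1+ψ₁(K₁−1)) = 0
⇒ ψ₁ = [z₁(K₁−1)+z₂(K₂−1)] / [−(K₁−1)(K₂−1)] = 0.3657/0.8421 = 0.434
Drum-1 compositions:
  ethyl acetate: x = 0.368, y = 0.810
  n-nonane: x = 0.632, y = 0.190
Drum-2 feed = drum-1 vapor: z₂ = (0.8104, 0.1896).
Drum 2:
Let ψ₂ = V/F and solve Σ zᵢ(Kᵢ−1)/(1+ψ₂(Kᵢ−1)) = 0.
g(0) = ΣzᵢKᵢ − 1 = 0.271 and g(1) = 1 − Σzᵢ/Kᵢ = -0.449, so a root lies in (0, 1).
Binary case is linear: z₁(K₁−1)(1+ψ₂(K₂−1)) + z₂(K₂−1)(1+ψ₂(K₁−1)) = 0
⇒ ψ₂ = [z₁(K₁−1)+z₂(K₂−1)] / [−(K₁−1)(K₂−1)] = 0.2710/0.4124 = 0.657
  ethyl acetate: x = 0.604, y = 0.918
  n-nonane: x = 0.396, y = 0.082

V/F (drum 2) = 0.657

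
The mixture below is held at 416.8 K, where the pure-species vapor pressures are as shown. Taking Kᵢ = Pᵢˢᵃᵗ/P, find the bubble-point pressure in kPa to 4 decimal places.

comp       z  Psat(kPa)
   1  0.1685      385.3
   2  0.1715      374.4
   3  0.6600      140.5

At the bubble point ψ → 0, so ΣzᵢKᵢ = 1 with Kᵢ = Pᵢˢᵃᵗ/P ⇒ P = ΣzᵢPᵢˢᵃᵗ.
P = 0.1685·385.3 + 0.1715·374.4 + 0.6600·140.5 = 221.8627 kPa

Pbub = 221.8627 kPa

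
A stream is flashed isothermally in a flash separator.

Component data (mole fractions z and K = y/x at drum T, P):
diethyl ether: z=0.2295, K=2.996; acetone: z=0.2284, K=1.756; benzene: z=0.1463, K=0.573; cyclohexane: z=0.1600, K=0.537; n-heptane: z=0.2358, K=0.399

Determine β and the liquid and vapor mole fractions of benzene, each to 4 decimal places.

β = 0.4586, x_benzene = 0.1819, y_benzene = 0.1042

Iterate (Newton) starting at β = 0.7:
  β = 0.7000: g = -0.13933, g' = -0.5981 → β = 0.4670
  β = 0.4670: g = -0.00487, g' = -0.5783 → β = 0.4586
Converged at β = 0.4586.
Compositions from xᵢ = zᵢ/(1+β(Kᵢ−1)), yᵢ = Kᵢxᵢ:
  diethyl ether: x = 0.1198, y = 0.3590
  acetone: x = 0.1696, y = 0.2978
  benzene: x = 0.1819, y = 0.1042
  cyclohexane: x = 0.2031, y = 0.1091
  n-heptane: x = 0.3255, y = 0.1299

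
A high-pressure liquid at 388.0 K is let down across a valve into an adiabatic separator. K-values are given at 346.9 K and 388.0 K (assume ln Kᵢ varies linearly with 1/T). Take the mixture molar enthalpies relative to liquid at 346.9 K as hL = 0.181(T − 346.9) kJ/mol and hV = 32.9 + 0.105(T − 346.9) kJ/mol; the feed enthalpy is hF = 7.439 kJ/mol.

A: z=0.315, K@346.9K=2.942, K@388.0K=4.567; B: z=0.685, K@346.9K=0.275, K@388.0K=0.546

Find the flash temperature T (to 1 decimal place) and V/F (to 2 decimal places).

Adiabatic flash: solve Rachford–Rice at each trial T, then check hF = ψ·hV(T) + (1−ψ)·hL(T).
  T = 346.9 K: K = (2.942, 0.275), RR gives ψ = 0.082, H_out = 2.690 kJ/mol
  T = 388.0 K: K = (4.567, 0.546), RR gives ψ = 0.502, H_out = 22.381 kJ/mol
  T = 367.4 K: K = (3.709, 0.395), RR gives ψ = 0.268, H_out = 12.095 kJ/mol
  T = 357.1 K: K = (3.312, 0.331), RR gives ψ = 0.175, H_out = 7.453 kJ/mol
  T = 352.0 K: K = (3.124, 0.302), RR gives ψ = 0.129, H_out = 5.113 kJ/mol
  T = 354.6 K: K = (3.220, 0.317), RR gives ψ = 0.152, H_out = 6.314 kJ/mol
  T = 355.9 K: K = (3.268, 0.324), RR gives ψ = 0.164, H_out = 6.908 kJ/mol
Linear interpolation between T = 355.9 (H_out = 6.908) and T = 357.1 (H_out = 7.453) on hF = 7.439 gives T ≈ 357.1 K, at which ψ = 0.17.

T = 357.1 K, V/F = 0.17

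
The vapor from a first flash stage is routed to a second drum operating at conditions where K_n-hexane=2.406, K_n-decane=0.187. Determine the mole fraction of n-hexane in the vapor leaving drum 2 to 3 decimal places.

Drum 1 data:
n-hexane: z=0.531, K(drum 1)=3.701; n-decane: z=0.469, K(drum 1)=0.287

y_n-hexane (drum 2) = 0.882

Drum 1:
Let ψ₁ = V/F and solve Σ zᵢ(Kᵢ−1)/(1+ψ₁(Kᵢ−1)) = 0.
Feasibility: ΣzᵢKᵢ = 2.100, Σzᵢ/Kᵢ = 1.778 — both > 1, two phases present.
Binary case is linear: z₁(K₁−1)(1+ψ₁(K₂−1)) + z₂(K₂−1)(1+ψ₁(K₁−1)) = 0
⇒ ψ₁ = [z₁(K₁−1)+z₂(K₂−1)] / [−(K₁−1)(K₂−1)] = 1.0998/1.9258 = 0.571
Drum-1 compositions:
  n-hexane: x = 0.209, y = 0.773
  n-decane: x = 0.791, y = 0.227
Drum-2 feed = drum-1 vapor: z₂ = (0.7729, 0.2271).
Drum 2:
Binary case is linear: z₁(K₁−1)(1+ψ₂(K₂−1)) + z₂(K₂−1)(1+ψ₂(K₁−1)) = 0
⇒ ψ₂ = [z₁(K₁−1)+z₂(K₂−1)] / [−(K₁−1)(K₂−1)] = 0.9022/1.1431 = 0.789
  n-hexane: x = 0.366, y = 0.882
  n-decane: x = 0.634, y = 0.118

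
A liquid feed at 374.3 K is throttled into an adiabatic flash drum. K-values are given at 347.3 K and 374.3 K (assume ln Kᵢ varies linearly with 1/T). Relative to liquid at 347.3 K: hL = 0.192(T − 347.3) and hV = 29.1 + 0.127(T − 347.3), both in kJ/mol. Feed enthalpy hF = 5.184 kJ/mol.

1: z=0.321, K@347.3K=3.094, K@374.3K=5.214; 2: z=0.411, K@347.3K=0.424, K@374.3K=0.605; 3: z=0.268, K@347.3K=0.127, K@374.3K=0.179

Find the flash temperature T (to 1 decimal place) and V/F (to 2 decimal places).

T = 349.6 K, V/F = 0.16

Adiabatic flash: solve Rachford–Rice at each trial T, then check hF = ψ·hV(T) + (1−ψ)·hL(T).
  T = 347.3 K: K = (3.094, 0.424, 0.127), RR gives ψ = 0.137, H_out = 3.977 kJ/mol
  T = 374.3 K: K = (5.214, 0.605, 0.179), RR gives ψ = 0.387, H_out = 15.767 kJ/mol
  T = 360.8 K: K = (4.056, 0.510, 0.152), RR gives ψ = 0.278, H_out = 10.431 kJ/mol
  T = 354.1 K: K = (3.555, 0.466, 0.139), RR gives ψ = 0.214, H_out = 7.432 kJ/mol
  T = 350.7 K: K = (3.319, 0.445, 0.133), RR gives ψ = 0.177, H_out = 5.768 kJ/mol
  T = 349.0 K: K = (3.205, 0.434, 0.130), RR gives ψ = 0.157, H_out = 4.890 kJ/mol
Linear interpolation between T = 349.0 (H_out = 4.890) and T = 350.7 (H_out = 5.768) on hF = 5.184 gives T ≈ 349.6 K, at which ψ = 0.16.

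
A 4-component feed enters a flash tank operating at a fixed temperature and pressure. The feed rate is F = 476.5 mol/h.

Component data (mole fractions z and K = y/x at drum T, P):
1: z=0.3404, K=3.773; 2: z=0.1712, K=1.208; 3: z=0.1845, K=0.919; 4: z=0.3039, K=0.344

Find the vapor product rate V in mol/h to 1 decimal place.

V = 312.9 mol/h

Newton iteration, V/F⁰ = 0.46:
  V/F = 0.4600: g = 0.14627, g' = -0.7812 → V/F = 0.6472
  V/F = 0.6472: g = 0.00690, g' = -0.7372 → V/F = 0.6566
Converged at V/F = 0.6566.
Then V = V/F·F = 0.6566·476.5 = 312.9 mol/h and L = F − V = 163.6 mol/h.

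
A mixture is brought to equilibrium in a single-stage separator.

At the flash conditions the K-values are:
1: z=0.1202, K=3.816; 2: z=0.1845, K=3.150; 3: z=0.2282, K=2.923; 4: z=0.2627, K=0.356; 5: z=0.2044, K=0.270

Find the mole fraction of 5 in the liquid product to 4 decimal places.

Let ψ = V/F and solve Σ zᵢ(Kᵢ−1)/(1+ψ(Kᵢ−1)) = 0.
Feasibility: ΣzᵢKᵢ = 1.8556, Σzᵢ/Kᵢ = 1.6631 — both > 1, two phases present.
Newton iteration, ψ⁰ = 0.46:
  ψ = 0.4600: g = 0.11471, g' = -1.1010 → ψ = 0.5642
  ψ = 0.5642: g = 0.00105, g' = -1.0942 → ψ = 0.5651
Converged at ψ = 0.5651.
Compositions from xᵢ = zᵢ/(1+ψ(Kᵢ−1)), yᵢ = Kᵢxᵢ:
  1: x = 0.0464, y = 0.1770
  2: x = 0.0833, y = 0.2624
  3: x = 0.1094, y = 0.3196
  4: x = 0.4130, y = 0.1470
  5: x = 0.3479, y = 0.0939

x_5 = 0.3479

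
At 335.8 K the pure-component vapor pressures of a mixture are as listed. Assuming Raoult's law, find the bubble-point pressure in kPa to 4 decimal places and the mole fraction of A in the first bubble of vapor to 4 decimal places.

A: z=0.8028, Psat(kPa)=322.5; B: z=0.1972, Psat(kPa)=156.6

At the bubble point ψ → 0, so ΣzᵢKᵢ = 1 with Kᵢ = Pᵢˢᵃᵗ/P ⇒ P = ΣzᵢPᵢˢᵃᵗ.
P = 0.8028·322.5 + 0.1972·156.6 = 289.7845 kPa
yᵢ = zᵢPᵢˢᵃᵗ/P ⇒ y_A = 0.8028·322.5/289.7845 = 0.8934

Pbub = 289.7845 kPa, y_A = 0.8934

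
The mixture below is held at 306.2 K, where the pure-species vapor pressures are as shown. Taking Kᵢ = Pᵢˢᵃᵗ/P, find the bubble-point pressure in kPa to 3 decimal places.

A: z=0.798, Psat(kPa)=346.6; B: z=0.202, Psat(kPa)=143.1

At the bubble point ψ → 0, so ΣzᵢKᵢ = 1 with Kᵢ = Pᵢˢᵃᵗ/P ⇒ P = ΣzᵢPᵢˢᵃᵗ.
P = 0.798·346.6 + 0.202·143.1 = 305.493 kPa

Pbub = 305.493 kPa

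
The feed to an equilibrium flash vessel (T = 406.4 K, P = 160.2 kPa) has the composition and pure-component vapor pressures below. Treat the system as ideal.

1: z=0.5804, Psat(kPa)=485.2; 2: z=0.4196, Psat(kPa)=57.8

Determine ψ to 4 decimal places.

ψ = 0.7012

Raoult's law: Kᵢ = Pᵢˢᵃᵗ/P = Pᵢˢᵃᵗ/160.2.
  K_1 = 485.2/160.2 = 3.028714, K_2 = 57.8/160.2 = 0.360799
Material balance + equilibrium reduce to Σ zᵢ(Kᵢ−1)/(1+ψ(Kᵢ−1)) = 0.
Check two-phase: ΣzᵢKᵢ = 1.9093 > 1 and Σzᵢ/Kᵢ = 1.3546 > 1, so g(0) = 0.9093 > 0 and g(1) = -0.3546 < 0.
Binary case is linear: z₁(K₁−1)(1+ψ(K₂−1)) + z₂(K₂−1)(1+ψ(K₁−1)) = 0
⇒ ψ = [z₁(K₁−1)+z₂(K₂−1)] / [−(K₁−1)(K₂−1)] = 0.90926/1.29676 = 0.7012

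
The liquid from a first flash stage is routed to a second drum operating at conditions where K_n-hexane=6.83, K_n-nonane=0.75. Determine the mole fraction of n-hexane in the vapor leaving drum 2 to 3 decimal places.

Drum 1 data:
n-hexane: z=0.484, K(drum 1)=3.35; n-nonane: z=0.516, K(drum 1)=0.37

y_n-hexane (drum 2) = 0.281

Drum 1:
Let ψ₁ = V/F and solve Σ zᵢ(Kᵢ−1)/(1+ψ₁(Kᵢ−1)) = 0.
Feasibility: ΣzᵢKᵢ = 1.812, Σzᵢ/Kᵢ = 1.539 — both > 1, two phases present.
Iterate (Newton) starting at ψ₁ = 0.5:
  ψ₁ = 0.500: g = 0.0484, g' = -1.001 → ψ₁ = 0.548
  ψ₁ = 0.548: g = 0.0004, g' = -0.988 → ψ₁ = 0.549
Converged at ψ₁ = 0.549.
Drum-1 compositions:
  n-hexane: x = 0.211, y = 0.708
  n-nonane: x = 0.789, y = 0.292
Drum-2 feed = drum-1 liquid: z₂ = (0.2114, 0.7886).
Drum 2:
Iterate (Newton) starting at ψ₂ = 0.47:
  ψ₂ = 0.470: g = 0.1061, g' = -0.577 → ψ₂ = 0.654
  ψ₂ = 0.654: g = 0.0204, g' = -0.381 → ψ₂ = 0.708
  ψ₂ = 0.708: g = 0.0010, g' = -0.346 → ψ₂ = 0.710
Converged at ψ₂ = 0.710.
  n-hexane: x = 0.041, y = 0.281
  n-nonane: x = 0.959, y = 0.719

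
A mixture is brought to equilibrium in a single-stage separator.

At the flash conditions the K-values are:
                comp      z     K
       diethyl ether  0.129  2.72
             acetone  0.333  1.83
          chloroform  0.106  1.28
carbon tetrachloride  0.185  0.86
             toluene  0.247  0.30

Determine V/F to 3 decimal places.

V/F = 0.587

Material balance + equilibrium reduce to Σ zᵢ(Kᵢ−1)/(1+V/F(Kᵢ−1)) = 0.
g(0) = ΣzᵢKᵢ − 1 = 0.329 and g(1) = 1 − Σzᵢ/Kᵢ = -0.351, so a root lies in (0, 1).
Newton–Raphson from V/F = 0.5:
  V/F = 0.500: g = 0.0468, g' = -0.522 → V/F = 0.590
  V/F = 0.590: g = -0.0015, g' = -0.559 → V/F = 0.587
Converged at V/F = 0.587.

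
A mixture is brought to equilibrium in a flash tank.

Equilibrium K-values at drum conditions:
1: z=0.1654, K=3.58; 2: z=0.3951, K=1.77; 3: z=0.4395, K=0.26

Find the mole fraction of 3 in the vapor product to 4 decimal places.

y_3 = 0.1587

Newton–Raphson from ψ = 0.5:
  ψ = 0.5000: g = -0.11023, g' = -0.9384 → ψ = 0.3825
  ψ = 0.3825: g = -0.00387, g' = -0.8869 → ψ = 0.3782
Converged at ψ = 0.3782.
Compositions from xᵢ = zᵢ/(1+ψ(Kᵢ−1)), yᵢ = Kᵢxᵢ:
  1: x = 0.0837, y = 0.2997
  2: x = 0.3060, y = 0.5416
  3: x = 0.6103, y = 0.1587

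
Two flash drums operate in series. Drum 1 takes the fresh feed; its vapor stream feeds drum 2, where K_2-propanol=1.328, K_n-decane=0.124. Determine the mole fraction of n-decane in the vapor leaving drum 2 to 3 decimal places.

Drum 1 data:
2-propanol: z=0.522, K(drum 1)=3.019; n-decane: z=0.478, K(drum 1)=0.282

y_n-decane (drum 2) = 0.034

Drum 1:
Material balance + equilibrium reduce to Σ zᵢ(Kᵢ−1)/(1+ψ₁(Kᵢ−1)) = 0.
Feasibility: ΣzᵢKᵢ = 1.711, Σzᵢ/Kᵢ = 1.868 — both > 1, two phases present.
Binary case is linear: z₁(K₁−1)(1+ψ₁(K₂−1)) + z₂(K₂−1)(1+ψ₁(K₁−1)) = 0
⇒ ψ₁ = [z₁(K₁−1)+z₂(K₂−1)] / [−(K₁−1)(K₂−1)] = 0.7107/1.4496 = 0.490
Drum-1 compositions:
  2-propanol: x = 0.262, y = 0.792
  n-decane: x = 0.738, y = 0.208
Drum-2 feed = drum-1 vapor: z₂ = (0.7920, 0.2080).
Drum 2:
Binary case is linear: z₁(K₁−1)(1+ψ₂(K₂−1)) + z₂(K₂−1)(1+ψ₂(K₁−1)) = 0
⇒ ψ₂ = [z₁(K₁−1)+z₂(K₂−1)] / [−(K₁−1)(K₂−1)] = 0.0775/0.2873 = 0.270
  2-propanol: x = 0.728, y = 0.966
  n-decane: x = 0.272, y = 0.034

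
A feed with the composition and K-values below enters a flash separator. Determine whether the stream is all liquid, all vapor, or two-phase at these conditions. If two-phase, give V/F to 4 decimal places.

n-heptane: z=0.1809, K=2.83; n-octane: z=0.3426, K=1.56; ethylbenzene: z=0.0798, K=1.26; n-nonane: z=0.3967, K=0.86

ΣzᵢKᵢ = 1.4881; Σzᵢ/Kᵢ = 0.8082.
Since Σzᵢ/Kᵢ < 1 the mixture is above its dew point — single vapor phase.

all vapor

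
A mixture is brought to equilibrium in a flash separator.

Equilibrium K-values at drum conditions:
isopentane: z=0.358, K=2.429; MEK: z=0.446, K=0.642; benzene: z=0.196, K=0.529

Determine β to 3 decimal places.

β = 0.459

Iterate (Newton) starting at β = 0.5:
  β = 0.500: g = -0.0168, g' = -0.408 → β = 0.459
Converged at β = 0.459.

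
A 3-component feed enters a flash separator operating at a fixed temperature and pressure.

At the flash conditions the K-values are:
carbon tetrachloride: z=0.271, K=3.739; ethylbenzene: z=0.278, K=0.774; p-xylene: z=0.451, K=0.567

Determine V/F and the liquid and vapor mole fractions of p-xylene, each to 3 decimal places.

Material balance + equilibrium reduce to Σ zᵢ(Kᵢ−1)/(1+V/F(Kᵢ−1)) = 0.
Check two-phase: ΣzᵢKᵢ = 1.484 > 1 and Σzᵢ/Kᵢ = 1.227 > 1, so g(0) = 0.484 > 0 and g(1) = -0.227 < 0.
Iterate (Newton) starting at V/F = 0.39:
  V/F = 0.390: g = 0.0550, g' = -0.615 → V/F = 0.480
  V/F = 0.480: g = 0.0039, g' = -0.532 → V/F = 0.487
Converged at V/F = 0.487.
Compositions from xᵢ = zᵢ/(1+V/F(Kᵢ−1)), yᵢ = Kᵢxᵢ:
  carbon tetrachloride: x = 0.116, y = 0.434
  ethylbenzene: x = 0.312, y = 0.242
  p-xylene: x = 0.572, y = 0.324

V/F = 0.487, x_p-xylene = 0.572, y_p-xylene = 0.324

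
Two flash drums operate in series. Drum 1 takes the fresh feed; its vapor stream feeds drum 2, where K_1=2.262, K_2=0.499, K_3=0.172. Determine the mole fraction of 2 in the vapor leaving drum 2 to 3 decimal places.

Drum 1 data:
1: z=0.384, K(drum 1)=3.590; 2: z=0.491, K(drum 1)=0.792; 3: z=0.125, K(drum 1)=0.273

Drum 1:
Material balance + equilibrium reduce to Σ zᵢ(Kᵢ−1)/(1+ψ₁(Kᵢ−1)) = 0.
g(0) = ΣzᵢKᵢ − 1 = 0.802 and g(1) = 1 − Σzᵢ/Kᵢ = -0.185, so a root lies in (0, 1).
Newton iteration, ψ₁⁰ = 0.5:
  ψ₁ = 0.500: g = 0.1766, g' = -0.679 → ψ₁ = 0.760
  ψ₁ = 0.760: g = 0.0105, g' = -0.652 → ψ₁ = 0.776
Converged at ψ₁ = 0.776.
Drum-1 compositions:
  1: x = 0.128, y = 0.458
  2: x = 0.586, y = 0.464
  3: x = 0.287, y = 0.078
Drum-2 feed = drum-1 vapor: z₂ = (0.4579, 0.4637, 0.0783).
Drum 2:
Rachford–Rice: g(ψ₂) = Σ zᵢ(Kᵢ−1)/(1+ψ₂(Kᵢ−1)) = 0.
g(0) = ΣzᵢKᵢ − 1 = 0.281 and g(1) = 1 − Σzᵢ/Kᵢ = -0.587, so a root lies in (0, 1).
Iterate (Newton) starting at ψ₂ = 0.43:
  ψ₂ = 0.430: g = -0.0222, g' = -0.625 → ψ₂ = 0.394
Converged at ψ₂ = 0.394.
  1: x = 0.306, y = 0.692
  2: x = 0.578, y = 0.288
  3: x = 0.116, y = 0.020

y_2 (drum 2) = 0.288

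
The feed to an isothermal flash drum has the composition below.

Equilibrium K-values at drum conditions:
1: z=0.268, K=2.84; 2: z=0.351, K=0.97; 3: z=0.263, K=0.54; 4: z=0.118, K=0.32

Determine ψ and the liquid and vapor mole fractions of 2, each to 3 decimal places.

Material balance + equilibrium reduce to Σ zᵢ(Kᵢ−1)/(1+ψ(Kᵢ−1)) = 0.
Feasibility: ΣzᵢKᵢ = 1.281, Σzᵢ/Kᵢ = 1.312 — both > 1, two phases present.
Iterate (Newton) starting at ψ = 0.5:
  ψ = 0.500: g = -0.0325, g' = -0.466 → ψ = 0.430
  ψ = 0.430: g = 0.0004, g' = -0.479 → ψ = 0.431
Converged at ψ = 0.431.
Compositions from xᵢ = zᵢ/(1+ψ(Kᵢ−1)), yᵢ = Kᵢxᵢ:
  1: x = 0.149, y = 0.425
  2: x = 0.356, y = 0.345
  3: x = 0.328, y = 0.177
  4: x = 0.167, y = 0.053

ψ = 0.431, x_2 = 0.356, y_2 = 0.345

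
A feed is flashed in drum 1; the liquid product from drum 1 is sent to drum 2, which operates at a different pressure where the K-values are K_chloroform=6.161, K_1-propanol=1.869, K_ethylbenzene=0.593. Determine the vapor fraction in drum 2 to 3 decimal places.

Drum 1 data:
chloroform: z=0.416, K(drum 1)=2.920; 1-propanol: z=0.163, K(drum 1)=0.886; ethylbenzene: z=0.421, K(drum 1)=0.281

Drum 1:
Rachford–Rice: g(ψ₁) = Σ zᵢ(Kᵢ−1)/(1+ψ₁(Kᵢ−1)) = 0.
Feasibility: ΣzᵢKᵢ = 1.477, Σzᵢ/Kᵢ = 1.825 — both > 1, two phases present.
Newton–Raphson from ψ₁ = 0.38:
  ψ₁ = 0.380: g = 0.0259, g' = -0.927 → ψ₁ = 0.408
Converged at ψ₁ = 0.408.
Drum-1 compositions:
  chloroform: x = 0.233, y = 0.681
  1-propanol: x = 0.171, y = 0.151
  ethylbenzene: x = 0.596, y = 0.167
Drum-2 feed = drum-1 liquid: z₂ = (0.2333, 0.1710, 0.5958).
Drum 2:
Material balance + equilibrium reduce to Σ zᵢ(Kᵢ−1)/(1+ψ₂(Kᵢ−1)) = 0.
Feasibility: ΣzᵢKᵢ = 2.110, Σzᵢ/Kᵢ = 1.134 — both > 1, two phases present.
Iterate (Newton) starting at ψ₂ = 0.5:
  ψ₂ = 0.500: g = 0.1353, g' = -0.703 → ψ₂ = 0.693
  ψ₂ = 0.693: g = 0.0183, g' = -0.539 → ψ₂ = 0.726
  ψ₂ = 0.726: g = 0.0003, g' = -0.523 → ψ₂ = 0.727
Converged at ψ₂ = 0.727.
  chloroform: x = 0.049, y = 0.302
  1-propanol: x = 0.105, y = 0.196
  ethylbenzene: x = 0.846, y = 0.502

V/F (drum 2) = 0.727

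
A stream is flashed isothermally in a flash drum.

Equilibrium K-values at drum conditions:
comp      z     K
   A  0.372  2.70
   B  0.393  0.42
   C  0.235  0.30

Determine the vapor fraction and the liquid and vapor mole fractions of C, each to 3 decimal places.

Rachford–Rice: g(ψ) = Σ zᵢ(Kᵢ−1)/(1+ψ(Kᵢ−1)) = 0.
Feasibility: ΣzᵢKᵢ = 1.240, Σzᵢ/Kᵢ = 1.857 — both > 1, two phases present.
Iterate (Newton) starting at ψ = 0.69:
  ψ = 0.690: g = -0.4072, g' = -1.026 → ψ = 0.293
  ψ = 0.293: g = -0.0595, g' = -0.853 → ψ = 0.223
  ψ = 0.223: g = 0.0015, g' = -0.901 → ψ = 0.225
Converged at ψ = 0.225.
Compositions from xᵢ = zᵢ/(1+ψ(Kᵢ−1)), yᵢ = Kᵢxᵢ:
  A: x = 0.269, y = 0.726
  B: x = 0.452, y = 0.190
  C: x = 0.279, y = 0.084

ψ = 0.225, x_C = 0.279, y_C = 0.084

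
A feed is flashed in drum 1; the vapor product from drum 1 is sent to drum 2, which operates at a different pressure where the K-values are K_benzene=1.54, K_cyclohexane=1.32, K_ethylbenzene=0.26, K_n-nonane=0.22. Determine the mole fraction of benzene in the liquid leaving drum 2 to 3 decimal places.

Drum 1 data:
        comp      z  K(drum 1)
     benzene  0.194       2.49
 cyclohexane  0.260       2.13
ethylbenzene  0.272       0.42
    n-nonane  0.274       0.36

Drum 1:
Material balance + equilibrium reduce to Σ zᵢ(Kᵢ−1)/(1+ψ₁(Kᵢ−1)) = 0.
Feasibility: ΣzᵢKᵢ = 1.250, Σzᵢ/Kᵢ = 1.609 — both > 1, two phases present.
Newton–Raphson from ψ₁ = 0.46:
  ψ₁ = 0.460: g = -0.0989, g' = -0.691 → ψ₁ = 0.317
  ψ₁ = 0.317: g = -0.0006, g' = -0.693 → ψ₁ = 0.316
Converged at ψ₁ = 0.316.
Drum-1 compositions:
  benzene: x = 0.132, y = 0.328
  cyclohexane: x = 0.192, y = 0.408
  ethylbenzene: x = 0.333, y = 0.140
  n-nonane: x = 0.343, y = 0.124
Drum-2 feed = drum-1 vapor: z₂ = (0.3284, 0.4081, 0.1399, 0.1237).
Drum 2:
Rachford–Rice: g(ψ₂) = Σ zᵢ(Kᵢ−1)/(1+ψ₂(Kᵢ−1)) = 0.
Feasibility: ΣzᵢKᵢ = 1.108, Σzᵢ/Kᵢ = 1.622 — both > 1, two phases present.
Iterate (Newton) starting at ψ₂ = 0.52:
  ψ₂ = 0.520: g = -0.0801, g' = -0.504 → ψ₂ = 0.361
  ψ₂ = 0.361: g = -0.0101, g' = -0.389 → ψ₂ = 0.335
Converged at ψ₂ = 0.335.
  benzene: x = 0.278, y = 0.428
  cyclohexane: x = 0.369, y = 0.487
  ethylbenzene: x = 0.186, y = 0.048
  n-nonane: x = 0.167, y = 0.037

x_benzene (drum 2) = 0.278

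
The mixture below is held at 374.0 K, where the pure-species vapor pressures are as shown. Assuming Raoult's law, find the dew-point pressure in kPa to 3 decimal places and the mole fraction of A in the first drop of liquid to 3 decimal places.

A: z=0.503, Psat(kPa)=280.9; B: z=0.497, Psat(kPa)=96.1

At the dew point ψ → 1, so Σzᵢ/Kᵢ = 1 with Kᵢ = Pᵢˢᵃᵗ/P ⇒ 1/P = Σzᵢ/Pᵢˢᵃᵗ.
1/P = 0.503/280.9 + 0.497/96.1 = 0.006962 ⇒ P = 143.629 kPa
xᵢ = zᵢP/Pᵢˢᵃᵗ ⇒ x_A = 0.503·143.629/280.9 = 0.257

Pdew = 143.629 kPa, x_A = 0.257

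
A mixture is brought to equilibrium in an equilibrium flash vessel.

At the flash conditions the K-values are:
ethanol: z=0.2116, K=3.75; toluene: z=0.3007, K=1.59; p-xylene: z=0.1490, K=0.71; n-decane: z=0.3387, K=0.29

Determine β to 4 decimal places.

Rachford–Rice: g(β) = Σ zᵢ(Kᵢ−1)/(1+β(Kᵢ−1)) = 0.
Check two-phase: ΣzᵢKᵢ = 1.4756 > 1 and Σzᵢ/Kᵢ = 1.6233 > 1, so g(0) = 0.4756 > 0 and g(1) = -0.6233 < 0.
Newton iteration, β⁰ = 0.5:
  β = 0.5000: g = -0.04136, g' = -0.7737 → β = 0.4465
  β = 0.4465: g = -0.00015, g' = -0.7705 → β = 0.4463
Converged at β = 0.4463.

β = 0.4463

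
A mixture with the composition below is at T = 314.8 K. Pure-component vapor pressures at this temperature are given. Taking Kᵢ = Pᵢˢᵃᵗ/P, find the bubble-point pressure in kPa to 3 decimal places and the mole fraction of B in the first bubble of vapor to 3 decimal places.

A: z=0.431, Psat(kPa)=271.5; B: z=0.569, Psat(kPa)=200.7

At the bubble point ψ → 0, so ΣzᵢKᵢ = 1 with Kᵢ = Pᵢˢᵃᵗ/P ⇒ P = ΣzᵢPᵢˢᵃᵗ.
P = 0.431·271.5 + 0.569·200.7 = 231.215 kPa
yᵢ = zᵢPᵢˢᵃᵗ/P ⇒ y_B = 0.569·200.7/231.215 = 0.494

Pbub = 231.215 kPa, y_B = 0.494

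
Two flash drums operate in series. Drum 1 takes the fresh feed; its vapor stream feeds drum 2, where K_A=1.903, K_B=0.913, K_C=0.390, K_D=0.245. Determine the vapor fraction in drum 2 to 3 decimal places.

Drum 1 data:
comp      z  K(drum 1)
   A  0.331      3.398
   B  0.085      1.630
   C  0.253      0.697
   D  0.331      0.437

V/F (drum 2) = 0.218

Drum 1:
Newton–Raphson from ψ₁ = 0.6:
  ψ₁ = 0.600: g = -0.0108, g' = -0.612 → ψ₁ = 0.582
Converged at ψ₁ = 0.582.
Drum-1 compositions:
  A: x = 0.138, y = 0.469
  B: x = 0.062, y = 0.101
  C: x = 0.307, y = 0.214
  D: x = 0.492, y = 0.215
Drum-2 feed = drum-1 vapor: z₂ = (0.4693, 0.1014, 0.2141, 0.2152).
Drum 2:
Rachford–Rice: g(ψ₂) = Σ zᵢ(Kᵢ−1)/(1+ψ₂(Kᵢ−1)) = 0.
Feasibility: ΣzᵢKᵢ = 1.122, Σzᵢ/Kᵢ = 1.785 — both > 1, two phases present.
Newton iteration, ψ₂⁰ = 0.5:
  ψ₂ = 0.500: g = -0.1662, g' = -0.664 → ψ₂ = 0.250
  ψ₂ = 0.250: g = -0.0175, g' = -0.553 → ψ₂ = 0.218
Converged at ψ₂ = 0.218.
  A: x = 0.392, y = 0.746
  B: x = 0.103, y = 0.094
  C: x = 0.247, y = 0.096
  D: x = 0.258, y = 0.063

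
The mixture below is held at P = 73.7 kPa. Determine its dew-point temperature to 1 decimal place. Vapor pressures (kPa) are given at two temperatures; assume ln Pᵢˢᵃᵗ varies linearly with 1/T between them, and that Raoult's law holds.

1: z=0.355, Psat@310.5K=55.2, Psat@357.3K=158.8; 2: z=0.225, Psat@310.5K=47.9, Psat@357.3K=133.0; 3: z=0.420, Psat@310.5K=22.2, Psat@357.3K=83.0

T = 339.7 K

Dew-point temperature: Σzᵢ·P/Pᵢˢᵃᵗ(T) = 1. Interpolate ln Pᵢˢᵃᵗ = aᵢ + bᵢ/T.
  T = 310.5 K: ΣzᵢP/Pᵢˢᵃᵗ = 2.2145
  T = 357.3 K: ΣzᵢP/Pᵢˢᵃᵗ = 0.6624
  T = 333.9 K: ΣzᵢP/Pᵢˢᵃᵗ = 1.1583
  T = 345.6 K: ΣzᵢP/Pᵢˢᵃᵗ = 0.8672
  T = 339.8 K: ΣzᵢP/Pᵢˢᵃᵗ = 0.9984
  T = 336.9 K: ΣzᵢP/Pᵢˢᵃᵗ = 1.0733
Interpolating between 336.9 K and 339.8 K gives T ≈ 339.7 K.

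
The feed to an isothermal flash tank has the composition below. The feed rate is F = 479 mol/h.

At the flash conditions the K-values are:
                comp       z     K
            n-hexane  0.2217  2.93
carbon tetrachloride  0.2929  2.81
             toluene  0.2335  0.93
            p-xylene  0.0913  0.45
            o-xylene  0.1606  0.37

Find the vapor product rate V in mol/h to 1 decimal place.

Rachford–Rice: g(ψ) = Σ zᵢ(Kᵢ−1)/(1+ψ(Kᵢ−1)) = 0.
Check two-phase: ΣzᵢKᵢ = 1.7903 > 1 and Σzᵢ/Kᵢ = 1.0679 > 1, so g(0) = 0.7903 > 0 and g(1) = -0.0679 < 0.
Newton–Raphson from ψ = 0.5:
  ψ = 0.5000: g = 0.26214, g' = -0.6679 → ψ = 0.8925
  ψ = 0.8925: g = 0.01267, g' = -0.6922 → ψ = 0.9108
  ψ = 0.9108: g = -0.00015, g' = -0.7085 → ψ = 0.9106
Converged at ψ = 0.9106.
Then V = ψ·F = 0.9106·479 = 436.2 mol/h and L = F − V = 42.8 mol/h.

V = 436.2 mol/h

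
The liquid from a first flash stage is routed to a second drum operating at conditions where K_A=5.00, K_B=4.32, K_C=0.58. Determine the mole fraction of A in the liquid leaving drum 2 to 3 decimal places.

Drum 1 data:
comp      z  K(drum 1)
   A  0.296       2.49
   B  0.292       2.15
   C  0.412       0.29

Drum 1:
Material balance + equilibrium reduce to Σ zᵢ(Kᵢ−1)/(1+ψ₁(Kᵢ−1)) = 0.
g(0) = ΣzᵢKᵢ − 1 = 0.484 and g(1) = 1 − Σzᵢ/Kᵢ = -0.675, so a root lies in (0, 1).
Iterate (Newton) starting at ψ₁ = 0.33:
  ψ₁ = 0.330: g = 0.1571, g' = -0.852 → ψ₁ = 0.514
Converged at ψ₁ = 0.514.
Drum-1 compositions:
  A: x = 0.168, y = 0.417
  B: x = 0.183, y = 0.395
  C: x = 0.649, y = 0.188
Drum-2 feed = drum-1 liquid: z₂ = (0.1676, 0.1835, 0.6489).
Drum 2:
Newton iteration, ψ₂⁰ = 0.36:
  ψ₂ = 0.360: g = 0.2312, g' = -1.029 → ψ₂ = 0.585
  ψ₂ = 0.585: g = 0.0467, g' = -0.676 → ψ₂ = 0.654
  ψ₂ = 0.654: g = 0.0019, g' = -0.624 → ψ₂ = 0.657
Converged at ψ₂ = 0.657.
  A: x = 0.046, y = 0.231
  B: x = 0.058, y = 0.249
  C: x = 0.896, y = 0.520

x_A (drum 2) = 0.046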